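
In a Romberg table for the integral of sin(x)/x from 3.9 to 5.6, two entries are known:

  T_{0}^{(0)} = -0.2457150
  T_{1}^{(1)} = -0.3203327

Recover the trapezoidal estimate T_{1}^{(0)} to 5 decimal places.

From T_{1}^{(1)} = (4·T_{1}^{(0)} − T_{0}^{(0)})/3, solve for T_{1}^{(0)}:
4·T_{1}^{(0)} = 3·(-0.3203327) + (-0.2457150) = -1.2067131
T_{1}^{(0)} = -0.3016783

-0.30168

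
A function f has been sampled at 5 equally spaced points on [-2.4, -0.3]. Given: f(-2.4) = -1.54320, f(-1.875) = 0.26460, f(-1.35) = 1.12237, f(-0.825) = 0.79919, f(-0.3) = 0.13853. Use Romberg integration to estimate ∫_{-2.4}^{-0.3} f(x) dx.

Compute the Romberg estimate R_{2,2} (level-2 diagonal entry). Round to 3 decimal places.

R_{0,0} (trapezoid, 1 panel, h=2.1000): -1.47490
R_{1,0} (trapezoid, 2 panels, h=1.0500): 0.44104
R_{2,0} (trapezoid, 4 panels, h=0.5250): 0.77901
R_{1,1} = 0.44104 + (0.44104 − (-1.47490))/3 = 1.07969
R_{2,1} = 0.77901 + (0.77901 − 0.44104)/3 = 0.89167
R_{2,2} = 0.89167 + (0.89167 − 1.07969)/15 = 0.87914

0.879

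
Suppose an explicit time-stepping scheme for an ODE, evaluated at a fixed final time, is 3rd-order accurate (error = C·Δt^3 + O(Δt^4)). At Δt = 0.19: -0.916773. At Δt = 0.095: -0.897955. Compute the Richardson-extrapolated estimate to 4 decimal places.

Extrapolated value = (8·A(Δt/2) − A(Δt)) / (8 − 1)
= (8·(-0.897955) − (-0.916773)) / 7
= -6.266867 / 7 = -0.895267

-0.8953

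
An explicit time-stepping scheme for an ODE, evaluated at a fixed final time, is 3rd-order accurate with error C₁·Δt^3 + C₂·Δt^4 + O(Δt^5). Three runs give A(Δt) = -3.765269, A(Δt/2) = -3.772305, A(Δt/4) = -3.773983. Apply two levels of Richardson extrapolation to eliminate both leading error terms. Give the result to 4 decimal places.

-3.7743

First eliminate the Δt^3 term (factor 2^3 = 8):
  B₁ = (8·(-3.772305) − (-3.765269))/7 = -3.773310
  B₂ = (8·(-3.773983) − (-3.772305))/7 = -3.774223
Then eliminate the Δt^4 term (factor 2^4 = 16):
  (16·(-3.774223) − (-3.773310))/15 = -3.774284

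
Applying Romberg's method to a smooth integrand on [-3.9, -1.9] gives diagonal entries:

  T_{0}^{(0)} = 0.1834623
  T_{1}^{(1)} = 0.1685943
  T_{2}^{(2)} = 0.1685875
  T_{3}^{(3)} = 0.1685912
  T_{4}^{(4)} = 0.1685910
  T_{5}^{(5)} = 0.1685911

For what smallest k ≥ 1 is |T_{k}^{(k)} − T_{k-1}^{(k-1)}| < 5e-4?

|T_{1}^{(1)} − T_{0}^{(0)}| = 0.0148680 ≥ 5e-4
|T_{2}^{(2)} − T_{1}^{(1)}| = 0.0000068 < 5e-4

k = 2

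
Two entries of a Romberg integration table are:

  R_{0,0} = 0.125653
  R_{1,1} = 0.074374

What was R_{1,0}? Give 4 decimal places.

0.0872

From R_{1,1} = (4·R_{1,0} − R_{0,0})/3, solve for R_{1,0}:
4·R_{1,0} = 3·0.074374 + 0.125653 = 0.348775
R_{1,0} = 0.087194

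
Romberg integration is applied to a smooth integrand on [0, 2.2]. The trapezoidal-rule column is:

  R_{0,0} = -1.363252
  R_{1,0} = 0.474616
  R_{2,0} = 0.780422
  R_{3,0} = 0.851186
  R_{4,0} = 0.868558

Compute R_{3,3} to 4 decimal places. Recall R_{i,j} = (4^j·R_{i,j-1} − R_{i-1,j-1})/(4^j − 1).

0.8744

R_{1,1} = 0.474616 + (0.474616 − (-1.363252))/3 = 1.087239
R_{2,1} = (4·0.780422 − 0.474616) / 3 = 0.882357
R_{3,1} = (4·0.851186 − 0.780422) / 3 = 0.874774
R_{2,2} = 0.882357 + (0.882357 − 1.087239)/15 = 0.868698
R_{3,2} = 0.874774 + (0.874774 − 0.882357)/15 = 0.874268
R_{3,3} = (64·0.874268 − 0.868698) / 63 = 0.874356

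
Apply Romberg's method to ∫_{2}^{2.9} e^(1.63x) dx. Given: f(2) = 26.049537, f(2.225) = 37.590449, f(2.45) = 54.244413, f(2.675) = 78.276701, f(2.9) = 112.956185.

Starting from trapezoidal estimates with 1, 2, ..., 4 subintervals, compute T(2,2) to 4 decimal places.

T(0,0) (trapezoid, 1 panel, h=0.9000): 62.552575
T(1,0) (trapezoid, 2 panels, h=0.4500): 55.686273
T(2,0) (trapezoid, 4 panels, h=0.2250): 53.913245
T(1,1) = 55.686273 + (55.686273 − 62.552575)/3 = 53.397506
T(2,1) = 53.913245 + (53.913245 − 55.686273)/3 = 53.322236
T(2,2) = 53.322236 + (53.322236 − 53.397506)/15 = 53.317218

53.3172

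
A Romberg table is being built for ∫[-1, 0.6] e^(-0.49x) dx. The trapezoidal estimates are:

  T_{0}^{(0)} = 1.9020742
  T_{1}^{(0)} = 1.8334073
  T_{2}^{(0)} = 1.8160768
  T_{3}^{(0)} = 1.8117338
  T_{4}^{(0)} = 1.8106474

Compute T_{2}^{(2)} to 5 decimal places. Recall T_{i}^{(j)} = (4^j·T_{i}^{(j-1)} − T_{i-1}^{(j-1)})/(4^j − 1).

1.81029

Richardson extrapolation on the trapezoidal column (denominator 4−1=3):
T_{1}^{(1)} = 1.8334073 + (1.8334073 − 1.9020742)/3 = 1.8105183
T_{2}^{(1)} = (4·1.8160768 − 1.8334073) / 3 = 1.8103000
T_{2}^{(2)} = (16·1.8103000 − 1.8105183) / 15 = 1.8102854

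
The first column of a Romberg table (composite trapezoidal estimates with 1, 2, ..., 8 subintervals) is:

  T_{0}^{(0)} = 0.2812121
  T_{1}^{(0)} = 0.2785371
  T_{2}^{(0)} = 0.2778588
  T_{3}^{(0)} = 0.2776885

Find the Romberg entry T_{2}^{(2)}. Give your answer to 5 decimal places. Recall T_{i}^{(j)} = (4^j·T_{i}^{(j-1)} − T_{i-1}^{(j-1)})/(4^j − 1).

Richardson extrapolation on the trapezoidal column (denominator 4−1=3):
T_{1}^{(1)} = (4·0.2785371 − 0.2812121) / 3 = 0.2776454
T_{2}^{(1)} = (4·0.2778588 − 0.2785371) / 3 = 0.2776327
T_{2}^{(2)} = (16·0.2776327 − 0.2776454) / 15 = 0.2776319

0.27763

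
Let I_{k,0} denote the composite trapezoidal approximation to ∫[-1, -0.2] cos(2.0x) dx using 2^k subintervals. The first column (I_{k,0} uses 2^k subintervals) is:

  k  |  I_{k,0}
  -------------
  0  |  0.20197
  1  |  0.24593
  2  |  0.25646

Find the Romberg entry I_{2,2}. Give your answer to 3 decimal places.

I_{1,1} = 0.24593 + (0.24593 − 0.20197)/3 = 0.26058
I_{2,1} = 0.25646 + (0.25646 − 0.24593)/3 = 0.25997
I_{2,2} = (16·0.25997 − 0.26058) / 15 = 0.25993

0.260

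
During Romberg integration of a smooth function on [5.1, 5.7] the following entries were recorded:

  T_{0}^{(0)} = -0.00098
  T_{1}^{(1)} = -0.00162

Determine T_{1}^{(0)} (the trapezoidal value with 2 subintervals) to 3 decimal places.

-0.001

From T_{1}^{(1)} = (4·T_{1}^{(0)} − T_{0}^{(0)})/3, solve for T_{1}^{(0)}:
4·T_{1}^{(0)} = 3·(-0.00162) + (-0.00098) = -0.00584
T_{1}^{(0)} = -0.00146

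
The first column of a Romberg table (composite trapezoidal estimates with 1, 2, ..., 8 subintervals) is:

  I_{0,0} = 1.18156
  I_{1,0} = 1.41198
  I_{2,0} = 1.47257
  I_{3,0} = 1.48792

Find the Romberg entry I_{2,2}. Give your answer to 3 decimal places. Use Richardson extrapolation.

1.493

Richardson extrapolation on the trapezoidal column (denominator 4−1=3):
I_{1,1} = 1.41198 + (1.41198 − 1.18156)/3 = 1.48879
I_{2,1} = 1.47257 + (1.47257 − 1.41198)/3 = 1.49277
I_{2,2} = 1.49277 + (1.49277 − 1.48879)/15 = 1.49304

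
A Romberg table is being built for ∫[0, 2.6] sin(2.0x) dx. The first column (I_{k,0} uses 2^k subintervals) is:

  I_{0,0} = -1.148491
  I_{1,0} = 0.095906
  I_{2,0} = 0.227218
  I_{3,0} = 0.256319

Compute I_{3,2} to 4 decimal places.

I_{2,1} = (4·0.227218 − 0.095906) / 3 = 0.270989
I_{3,1} = (4·0.256319 − 0.227218) / 3 = 0.266019
I_{3,2} = 0.266019 + (0.266019 − 0.270989)/15 = 0.265688

0.2657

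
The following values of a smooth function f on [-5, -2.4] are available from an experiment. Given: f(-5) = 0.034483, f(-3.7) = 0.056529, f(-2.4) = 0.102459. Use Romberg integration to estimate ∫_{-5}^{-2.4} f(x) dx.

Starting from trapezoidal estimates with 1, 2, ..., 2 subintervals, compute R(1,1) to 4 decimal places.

0.1573

R(0,0) (trapezoid, 1 panel, h=2.6000): 0.178025
R(1,0) (trapezoid, 2 panels, h=1.3000): 0.162500
R(1,1) = 0.162500 + (0.162500 − 0.178025)/3 = 0.157325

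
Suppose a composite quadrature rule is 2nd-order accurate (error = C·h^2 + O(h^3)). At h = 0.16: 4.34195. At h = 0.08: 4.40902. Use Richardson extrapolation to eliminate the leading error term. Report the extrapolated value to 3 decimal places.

4.431

Extrapolated value = (4·A(h/2) − A(h)) / (4 − 1)
= (4·4.40902 − 4.34195) / 3
= 13.29413 / 3 = 4.43138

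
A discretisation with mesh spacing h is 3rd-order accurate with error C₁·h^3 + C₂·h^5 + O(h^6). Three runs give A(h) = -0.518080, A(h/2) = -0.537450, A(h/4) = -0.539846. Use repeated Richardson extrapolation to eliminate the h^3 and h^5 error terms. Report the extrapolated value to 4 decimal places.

First eliminate the h^3 term (factor 2^3 = 8):
  B₁ = (8·(-0.537450) − (-0.518080))/7 = -0.540217
  B₂ = (8·(-0.539846) − (-0.537450))/7 = -0.540188
Then eliminate the h^5 term (factor 2^5 = 32):
  (32·(-0.540188) − (-0.540217))/31 = -0.540187

-0.5402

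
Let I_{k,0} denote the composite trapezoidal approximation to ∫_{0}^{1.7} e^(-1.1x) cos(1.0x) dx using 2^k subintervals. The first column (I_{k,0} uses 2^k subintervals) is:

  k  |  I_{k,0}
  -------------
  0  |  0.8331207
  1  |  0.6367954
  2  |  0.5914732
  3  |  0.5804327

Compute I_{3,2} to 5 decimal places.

Richardson extrapolation on the trapezoidal column (denominator 4−1=3):
I_{2,1} = 0.5914732 + (0.5914732 − 0.6367954)/3 = 0.5763658
I_{3,1} = (4·0.5804327 − 0.5914732) / 3 = 0.5767525
I_{3,2} = 0.5767525 + (0.5767525 − 0.5763658)/15 = 0.5767783
(Column j=1 coincides with Simpson's rule on the same nodes.)

0.57678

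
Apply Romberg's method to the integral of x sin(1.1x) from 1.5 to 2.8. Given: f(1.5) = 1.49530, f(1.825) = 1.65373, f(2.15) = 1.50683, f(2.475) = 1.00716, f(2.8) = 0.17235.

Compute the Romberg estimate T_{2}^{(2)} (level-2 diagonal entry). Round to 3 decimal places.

T_{0}^{(0)} (trapezoid, 1 panel, h=1.3000): 1.08397
T_{1}^{(0)} (trapezoid, 2 panels, h=0.6500): 1.52143
T_{2}^{(0)} (trapezoid, 4 panels, h=0.3250): 1.62550
T_{1}^{(1)} = 1.52143 + (1.52143 − 1.08397)/3 = 1.66725
T_{2}^{(1)} = 1.62550 + (1.62550 − 1.52143)/3 = 1.66019
T_{2}^{(2)} = 1.66019 + (1.66019 − 1.66725)/15 = 1.65972

1.660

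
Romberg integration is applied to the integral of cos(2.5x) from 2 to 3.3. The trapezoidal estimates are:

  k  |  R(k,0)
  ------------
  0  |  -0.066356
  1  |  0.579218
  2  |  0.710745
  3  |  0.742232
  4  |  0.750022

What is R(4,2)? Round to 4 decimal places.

0.7526

Richardson extrapolation on the trapezoidal column (denominator 4−1=3):
R(3,1) = (4·0.742232 − 0.710745) / 3 = 0.752728
R(4,1) = 0.750022 + (0.750022 − 0.742232)/3 = 0.752619
R(4,2) = 0.752619 + (0.752619 − 0.752728)/15 = 0.752612
(Column j=1 coincides with Simpson's rule on the same nodes.)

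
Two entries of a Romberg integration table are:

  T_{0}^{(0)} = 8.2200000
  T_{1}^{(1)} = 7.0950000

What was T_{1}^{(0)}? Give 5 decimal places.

7.37625

From T_{1}^{(1)} = (4·T_{1}^{(0)} − T_{0}^{(0)})/3, solve for T_{1}^{(0)}:
4·T_{1}^{(0)} = 3·7.0950000 + 8.2200000 = 29.5050000
T_{1}^{(0)} = 7.3762500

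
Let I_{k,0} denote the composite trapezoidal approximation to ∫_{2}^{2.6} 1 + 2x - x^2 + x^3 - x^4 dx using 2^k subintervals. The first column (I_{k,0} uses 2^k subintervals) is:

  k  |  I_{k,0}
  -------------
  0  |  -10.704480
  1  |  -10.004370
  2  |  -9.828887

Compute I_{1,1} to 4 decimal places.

Richardson extrapolation on the trapezoidal column (denominator 4−1=3):
I_{1,1} = (4·(-10.004370) − (-10.704480)) / 3 = -9.771000

-9.7710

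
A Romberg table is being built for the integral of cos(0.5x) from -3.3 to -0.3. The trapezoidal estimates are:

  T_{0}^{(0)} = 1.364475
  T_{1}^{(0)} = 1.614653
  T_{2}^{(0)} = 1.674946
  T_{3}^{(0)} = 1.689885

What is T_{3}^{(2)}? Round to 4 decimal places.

1.6949

T_{2}^{(1)} = 1.674946 + (1.674946 − 1.614653)/3 = 1.695044
T_{3}^{(1)} = (4·1.689885 − 1.674946) / 3 = 1.694865
T_{3}^{(2)} = (16·1.694865 − 1.695044) / 15 = 1.694853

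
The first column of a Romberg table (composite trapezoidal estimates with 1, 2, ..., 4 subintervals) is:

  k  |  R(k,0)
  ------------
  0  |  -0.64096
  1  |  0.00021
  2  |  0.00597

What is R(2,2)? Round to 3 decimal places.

-0.006

Richardson extrapolation on the trapezoidal column (denominator 4−1=3):
R(1,1) = (4·0.00021 − (-0.64096)) / 3 = 0.21393
R(2,1) = 0.00597 + (0.00597 − 0.00021)/3 = 0.00789
R(2,2) = (16·0.00789 − 0.21393) / 15 = -0.00585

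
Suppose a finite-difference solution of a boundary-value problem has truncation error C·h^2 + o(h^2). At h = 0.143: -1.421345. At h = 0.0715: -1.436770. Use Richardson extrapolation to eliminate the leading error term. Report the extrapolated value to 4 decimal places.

-1.4419

The leading error scales as h^2; refining by a factor of 2 reduces it by 2^2 = 4.
Extrapolated value = (4·A(h/2) − A(h)) / (4 − 1)
= (4·(-1.436770) − (-1.421345)) / 3
= -4.325735 / 3 = -1.441912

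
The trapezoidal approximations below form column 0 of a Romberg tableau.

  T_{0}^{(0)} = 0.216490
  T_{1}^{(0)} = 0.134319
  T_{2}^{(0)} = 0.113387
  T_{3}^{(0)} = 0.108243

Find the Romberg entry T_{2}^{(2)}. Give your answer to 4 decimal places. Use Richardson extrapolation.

T_{1}^{(1)} = 0.134319 + (0.134319 − 0.216490)/3 = 0.106929
T_{2}^{(1)} = 0.113387 + (0.113387 − 0.134319)/3 = 0.106410
T_{2}^{(2)} = (16·0.106410 − 0.106929) / 15 = 0.106375

0.1064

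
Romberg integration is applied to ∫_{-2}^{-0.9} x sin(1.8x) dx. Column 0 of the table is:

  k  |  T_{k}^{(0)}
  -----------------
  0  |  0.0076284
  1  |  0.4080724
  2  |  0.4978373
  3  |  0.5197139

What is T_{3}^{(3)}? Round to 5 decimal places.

0.52696

Richardson extrapolation on the trapezoidal column (denominator 4−1=3):
T_{1}^{(1)} = 0.4080724 + (0.4080724 − 0.0076284)/3 = 0.5415537
T_{2}^{(1)} = 0.4978373 + (0.4978373 − 0.4080724)/3 = 0.5277589
T_{3}^{(1)} = (4·0.5197139 − 0.4978373) / 3 = 0.5270061
T_{2}^{(2)} = (16·0.5277589 − 0.5415537) / 15 = 0.5268392
T_{3}^{(2)} = 0.5270061 + (0.5270061 − 0.5277589)/15 = 0.5269559
T_{3}^{(3)} = 0.5269559 + (0.5269559 − 0.5268392)/63 = 0.5269578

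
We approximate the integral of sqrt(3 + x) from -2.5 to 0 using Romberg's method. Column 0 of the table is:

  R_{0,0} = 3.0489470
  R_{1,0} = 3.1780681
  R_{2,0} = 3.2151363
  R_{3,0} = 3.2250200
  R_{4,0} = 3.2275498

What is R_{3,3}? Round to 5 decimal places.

Richardson extrapolation on the trapezoidal column (denominator 4−1=3):
R_{1,1} = 3.1780681 + (3.1780681 − 3.0489470)/3 = 3.2211085
R_{2,1} = (4·3.2151363 − 3.1780681) / 3 = 3.2274924
R_{3,1} = (4·3.2250200 − 3.2151363) / 3 = 3.2283146
R_{2,2} = (16·3.2274924 − 3.2211085) / 15 = 3.2279180
R_{3,2} = (16·3.2283146 − 3.2274924) / 15 = 3.2283694
R_{3,3} = 3.2283694 + (3.2283694 − 3.2279180)/63 = 3.2283766

3.22838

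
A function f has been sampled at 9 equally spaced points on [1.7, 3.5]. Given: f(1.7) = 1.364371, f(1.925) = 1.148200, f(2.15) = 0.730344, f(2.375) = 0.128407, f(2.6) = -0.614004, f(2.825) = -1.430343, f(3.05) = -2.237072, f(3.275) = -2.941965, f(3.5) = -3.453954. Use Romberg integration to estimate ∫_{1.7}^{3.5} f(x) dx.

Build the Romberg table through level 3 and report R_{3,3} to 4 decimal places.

-1.4037

R_{0,0} (trapezoid, 1 panel, h=1.8000): -1.880625
R_{1,0} (trapezoid, 2 panels, h=0.9000): -1.492916
R_{2,0} (trapezoid, 4 panels, h=0.4500): -1.424486
R_{3,0} (trapezoid, 8 panels, h=0.2250): -1.408776
R_{1,1} = -1.492916 + (-1.492916 − (-1.880625))/3 = -1.363680
R_{2,1} = -1.424486 + (-1.424486 − (-1.492916))/3 = -1.401676
R_{3,1} = -1.408776 + (-1.408776 − (-1.424486))/3 = -1.403539
R_{2,2} = -1.401676 + (-1.401676 − (-1.363680))/15 = -1.404209
R_{3,2} = -1.403539 + (-1.403539 − (-1.401676))/15 = -1.403663
R_{3,3} = -1.403663 + (-1.403663 − (-1.404209))/63 = -1.403654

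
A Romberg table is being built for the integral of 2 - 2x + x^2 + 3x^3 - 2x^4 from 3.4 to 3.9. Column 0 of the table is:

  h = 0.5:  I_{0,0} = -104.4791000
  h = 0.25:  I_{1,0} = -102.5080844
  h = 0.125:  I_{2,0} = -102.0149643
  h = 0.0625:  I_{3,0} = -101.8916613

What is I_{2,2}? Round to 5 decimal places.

I_{1,1} = (4·(-102.5080844) − (-104.4791000)) / 3 = -101.8510792
I_{2,1} = -102.0149643 + (-102.0149643 − (-102.5080844))/3 = -101.8505909
I_{2,2} = (16·(-101.8505909) − (-101.8510792)) / 15 = -101.8505583

-101.85056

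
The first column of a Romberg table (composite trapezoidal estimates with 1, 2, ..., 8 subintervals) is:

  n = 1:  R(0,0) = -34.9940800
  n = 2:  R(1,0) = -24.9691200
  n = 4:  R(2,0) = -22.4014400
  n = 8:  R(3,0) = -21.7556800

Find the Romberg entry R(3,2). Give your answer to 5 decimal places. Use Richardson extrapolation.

-21.54009

Richardson extrapolation on the trapezoidal column (denominator 4−1=3):
R(2,1) = -22.4014400 + (-22.4014400 − (-24.9691200))/3 = -21.5455467
R(3,1) = -21.7556800 + (-21.7556800 − (-22.4014400))/3 = -21.5404267
R(3,2) = -21.5404267 + (-21.5404267 − (-21.5455467))/15 = -21.5400854
(Column j=1 coincides with Simpson's rule on the same nodes.)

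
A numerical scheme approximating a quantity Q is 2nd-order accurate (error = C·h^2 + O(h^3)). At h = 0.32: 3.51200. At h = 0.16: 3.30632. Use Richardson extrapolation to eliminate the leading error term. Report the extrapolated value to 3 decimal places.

Extrapolated value = (4·A(h/2) − A(h)) / (4 − 1)
= (4·3.30632 − 3.51200) / 3
= 9.71328 / 3 = 3.23776

3.238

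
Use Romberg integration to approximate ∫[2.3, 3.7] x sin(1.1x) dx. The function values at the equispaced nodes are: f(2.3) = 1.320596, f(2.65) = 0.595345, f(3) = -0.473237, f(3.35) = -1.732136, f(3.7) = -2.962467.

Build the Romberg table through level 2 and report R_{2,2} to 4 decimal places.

R_{0,0} (trapezoid, 1 panel, h=1.4000): -1.149310
R_{1,0} (trapezoid, 2 panels, h=0.7000): -0.905921
R_{2,0} (trapezoid, 4 panels, h=0.3500): -0.850837
R_{1,1} = -0.905921 + (-0.905921 − (-1.149310))/3 = -0.824791
R_{2,1} = -0.850837 + (-0.850837 − (-0.905921))/3 = -0.832476
R_{2,2} = -0.832476 + (-0.832476 − (-0.824791))/15 = -0.832988

-0.8330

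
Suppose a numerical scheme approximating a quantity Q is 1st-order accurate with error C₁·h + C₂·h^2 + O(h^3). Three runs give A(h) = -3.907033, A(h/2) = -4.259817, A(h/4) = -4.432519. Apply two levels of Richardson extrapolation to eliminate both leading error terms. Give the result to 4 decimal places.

-4.6028

First eliminate the h term (factor 2^1 = 2):
  B₁ = (2·(-4.259817) − (-3.907033))/1 = -4.612601
  B₂ = (2·(-4.432519) − (-4.259817))/1 = -4.605221
Then eliminate the h^2 term (factor 2^2 = 4):
  (4·(-4.605221) − (-4.612601))/3 = -4.602761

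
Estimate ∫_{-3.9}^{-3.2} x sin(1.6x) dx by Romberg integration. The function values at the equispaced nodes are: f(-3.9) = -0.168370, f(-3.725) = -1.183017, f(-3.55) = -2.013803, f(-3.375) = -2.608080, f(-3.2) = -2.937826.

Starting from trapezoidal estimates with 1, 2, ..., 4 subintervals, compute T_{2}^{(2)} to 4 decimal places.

-1.3006

T_{0}^{(0)} (trapezoid, 1 panel, h=0.7000): -1.087169
T_{1}^{(0)} (trapezoid, 2 panels, h=0.3500): -1.248415
T_{2}^{(0)} (trapezoid, 4 panels, h=0.1750): -1.287650
T_{1}^{(1)} = -1.248415 + (-1.248415 − (-1.087169))/3 = -1.302164
T_{2}^{(1)} = -1.287650 + (-1.287650 − (-1.248415))/3 = -1.300728
T_{2}^{(2)} = -1.300728 + (-1.300728 − (-1.302164))/15 = -1.300632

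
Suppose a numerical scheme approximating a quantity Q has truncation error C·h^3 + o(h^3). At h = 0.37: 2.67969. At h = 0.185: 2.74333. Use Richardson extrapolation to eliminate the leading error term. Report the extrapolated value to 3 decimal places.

Extrapolated value = (8·A(h/2) − A(h)) / (8 − 1)
= (8·2.74333 − 2.67969) / 7
= 19.26695 / 7 = 2.75242

2.752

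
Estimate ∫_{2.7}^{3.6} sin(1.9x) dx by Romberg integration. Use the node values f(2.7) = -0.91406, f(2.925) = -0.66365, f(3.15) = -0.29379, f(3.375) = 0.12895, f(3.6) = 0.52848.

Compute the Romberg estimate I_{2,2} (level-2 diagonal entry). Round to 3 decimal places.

I_{0,0} (trapezoid, 1 panel, h=0.9000): -0.17351
I_{1,0} (trapezoid, 2 panels, h=0.4500): -0.21896
I_{2,0} (trapezoid, 4 panels, h=0.2250): -0.22979
I_{1,1} = -0.21896 + (-0.21896 − (-0.17351))/3 = -0.23411
I_{2,1} = -0.22979 + (-0.22979 − (-0.21896))/3 = -0.23340
I_{2,2} = -0.23340 + (-0.23340 − (-0.23411))/15 = -0.23335

-0.233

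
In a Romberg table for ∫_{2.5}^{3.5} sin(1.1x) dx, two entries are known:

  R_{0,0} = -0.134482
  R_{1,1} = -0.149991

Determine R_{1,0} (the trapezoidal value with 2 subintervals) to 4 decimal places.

From R_{1,1} = (4·R_{1,0} − R_{0,0})/3, solve for R_{1,0}:
4·R_{1,0} = 3·(-0.149991) + (-0.134482) = -0.584455
R_{1,0} = -0.146114

-0.1461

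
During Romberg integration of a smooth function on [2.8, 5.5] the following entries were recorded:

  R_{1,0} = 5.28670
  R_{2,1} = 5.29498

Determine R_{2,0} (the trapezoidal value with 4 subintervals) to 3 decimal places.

From R_{2,1} = (4·R_{2,0} − R_{1,0})/3, solve for R_{2,0}:
4·R_{2,0} = 3·5.29498 + 5.28670 = 21.17164
R_{2,0} = 5.29291

5.293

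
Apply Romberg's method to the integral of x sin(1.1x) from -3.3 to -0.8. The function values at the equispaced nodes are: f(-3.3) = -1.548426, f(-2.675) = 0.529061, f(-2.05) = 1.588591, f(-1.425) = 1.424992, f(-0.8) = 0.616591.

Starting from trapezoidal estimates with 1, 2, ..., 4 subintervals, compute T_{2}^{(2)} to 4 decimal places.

2.0853

T_{0}^{(0)} (trapezoid, 1 panel, h=2.5000): -1.164794
T_{1}^{(0)} (trapezoid, 2 panels, h=1.2500): 1.403342
T_{2}^{(0)} (trapezoid, 4 panels, h=0.6250): 1.922954
T_{1}^{(1)} = 1.403342 + (1.403342 − (-1.164794))/3 = 2.259387
T_{2}^{(1)} = 1.922954 + (1.922954 − 1.403342)/3 = 2.096158
T_{2}^{(2)} = 2.096158 + (2.096158 − 2.259387)/15 = 2.085276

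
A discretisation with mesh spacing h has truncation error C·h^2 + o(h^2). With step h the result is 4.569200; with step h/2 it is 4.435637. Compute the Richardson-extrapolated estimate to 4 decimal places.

The leading error scales as h^2; refining by a factor of 2 reduces it by 2^2 = 4.
Extrapolated value = (4·A(h/2) − A(h)) / (4 − 1)
= (4·4.435637 − 4.569200) / 3
= 13.173348 / 3 = 4.391116

4.3911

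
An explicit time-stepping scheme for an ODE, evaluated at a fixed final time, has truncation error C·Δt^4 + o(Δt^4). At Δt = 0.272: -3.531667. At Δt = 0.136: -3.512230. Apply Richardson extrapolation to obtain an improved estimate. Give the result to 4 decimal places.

-3.5109

Extrapolated value = (16·A(Δt/2) − A(Δt)) / (16 − 1)
= (16·(-3.512230) − (-3.531667)) / 15
= -52.664013 / 15 = -3.510934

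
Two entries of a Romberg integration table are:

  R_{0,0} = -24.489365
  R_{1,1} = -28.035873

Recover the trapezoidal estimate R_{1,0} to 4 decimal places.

-27.1492

From R_{1,1} = (4·R_{1,0} − R_{0,0})/3, solve for R_{1,0}:
4·R_{1,0} = 3·(-28.035873) + (-24.489365) = -108.596984
R_{1,0} = -27.149246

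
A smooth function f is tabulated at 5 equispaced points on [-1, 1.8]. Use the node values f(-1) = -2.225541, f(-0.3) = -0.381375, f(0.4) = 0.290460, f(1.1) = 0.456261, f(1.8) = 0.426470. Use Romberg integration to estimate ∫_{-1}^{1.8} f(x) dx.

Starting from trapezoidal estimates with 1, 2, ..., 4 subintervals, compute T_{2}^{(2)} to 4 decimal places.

T_{0}^{(0)} (trapezoid, 1 panel, h=2.8000): -2.518699
T_{1}^{(0)} (trapezoid, 2 panels, h=1.4000): -0.852706
T_{2}^{(0)} (trapezoid, 4 panels, h=0.7000): -0.373933
T_{1}^{(1)} = -0.852706 + (-0.852706 − (-2.518699))/3 = -0.297375
T_{2}^{(1)} = -0.373933 + (-0.373933 − (-0.852706))/3 = -0.214342
T_{2}^{(2)} = -0.214342 + (-0.214342 − (-0.297375))/15 = -0.208806

-0.2088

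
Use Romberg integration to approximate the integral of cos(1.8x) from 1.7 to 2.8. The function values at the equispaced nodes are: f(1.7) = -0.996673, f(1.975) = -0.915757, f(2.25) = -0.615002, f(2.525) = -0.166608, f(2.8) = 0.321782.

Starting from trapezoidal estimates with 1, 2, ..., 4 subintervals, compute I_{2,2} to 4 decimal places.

-0.5713

I_{0,0} (trapezoid, 1 panel, h=1.1000): -0.371190
I_{1,0} (trapezoid, 2 panels, h=0.5500): -0.523846
I_{2,0} (trapezoid, 4 panels, h=0.2750): -0.559573
I_{1,1} = -0.523846 + (-0.523846 − (-0.371190))/3 = -0.574731
I_{2,1} = -0.559573 + (-0.559573 − (-0.523846))/3 = -0.571482
I_{2,2} = -0.571482 + (-0.571482 − (-0.574731))/15 = -0.571265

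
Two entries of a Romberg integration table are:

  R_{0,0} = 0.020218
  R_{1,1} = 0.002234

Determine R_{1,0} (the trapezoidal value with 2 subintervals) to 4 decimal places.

From R_{1,1} = (4·R_{1,0} − R_{0,0})/3, solve for R_{1,0}:
4·R_{1,0} = 3·0.002234 + 0.020218 = 0.026920
R_{1,0} = 0.006730

0.0067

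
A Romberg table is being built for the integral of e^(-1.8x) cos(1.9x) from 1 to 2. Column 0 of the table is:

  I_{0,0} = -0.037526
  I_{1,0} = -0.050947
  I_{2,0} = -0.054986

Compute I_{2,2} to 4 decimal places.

I_{1,1} = (4·(-0.050947) − (-0.037526)) / 3 = -0.055421
I_{2,1} = (4·(-0.054986) − (-0.050947)) / 3 = -0.056332
I_{2,2} = -0.056332 + (-0.056332 − (-0.055421))/15 = -0.056393

-0.0564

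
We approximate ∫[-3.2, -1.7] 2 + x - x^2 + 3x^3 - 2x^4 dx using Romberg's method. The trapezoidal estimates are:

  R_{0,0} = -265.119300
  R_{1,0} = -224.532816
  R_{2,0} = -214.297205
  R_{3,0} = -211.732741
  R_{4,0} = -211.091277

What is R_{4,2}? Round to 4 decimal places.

R_{3,1} = (4·(-211.732741) − (-214.297205)) / 3 = -210.877920
R_{4,1} = -211.091277 + (-211.091277 − (-211.732741))/3 = -210.877456
R_{4,2} = -210.877456 + (-210.877456 − (-210.877920))/15 = -210.877425

-210.8774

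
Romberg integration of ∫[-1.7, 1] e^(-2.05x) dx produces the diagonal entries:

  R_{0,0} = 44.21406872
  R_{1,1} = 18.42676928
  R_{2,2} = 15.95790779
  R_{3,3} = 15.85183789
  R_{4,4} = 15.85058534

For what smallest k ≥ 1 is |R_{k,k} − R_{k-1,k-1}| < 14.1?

k = 2

|R_{1,1} − R_{0,0}| = 25.78729944 ≥ 14.1
|R_{2,2} − R_{1,1}| = 2.46886149 < 14.1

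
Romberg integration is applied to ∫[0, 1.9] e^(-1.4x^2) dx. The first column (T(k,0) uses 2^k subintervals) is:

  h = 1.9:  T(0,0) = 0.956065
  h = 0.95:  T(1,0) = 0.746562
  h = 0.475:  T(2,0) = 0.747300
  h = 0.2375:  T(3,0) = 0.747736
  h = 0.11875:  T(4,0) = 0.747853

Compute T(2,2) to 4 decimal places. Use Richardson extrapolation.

0.7523

Richardson extrapolation on the trapezoidal column (denominator 4−1=3):
T(1,1) = 0.746562 + (0.746562 − 0.956065)/3 = 0.676728
T(2,1) = 0.747300 + (0.747300 − 0.746562)/3 = 0.747546
T(2,2) = 0.747546 + (0.747546 − 0.676728)/15 = 0.752267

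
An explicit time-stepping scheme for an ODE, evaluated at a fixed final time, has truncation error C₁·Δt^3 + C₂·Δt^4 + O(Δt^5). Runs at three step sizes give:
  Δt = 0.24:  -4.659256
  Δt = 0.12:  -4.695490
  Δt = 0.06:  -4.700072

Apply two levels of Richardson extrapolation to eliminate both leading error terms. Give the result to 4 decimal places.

First eliminate the Δt^3 term (factor 2^3 = 8):
  B₁ = (8·(-4.695490) − (-4.659256))/7 = -4.700666
  B₂ = (8·(-4.700072) − (-4.695490))/7 = -4.700727
Then eliminate the Δt^4 term (factor 2^4 = 16):
  (16·(-4.700727) − (-4.700666))/15 = -4.700731

-4.7007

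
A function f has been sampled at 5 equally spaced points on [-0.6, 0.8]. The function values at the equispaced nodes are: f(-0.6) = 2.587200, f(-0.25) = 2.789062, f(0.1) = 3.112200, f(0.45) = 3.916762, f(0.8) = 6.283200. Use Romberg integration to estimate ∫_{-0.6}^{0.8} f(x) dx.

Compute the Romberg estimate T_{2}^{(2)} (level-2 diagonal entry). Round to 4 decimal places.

T_{0}^{(0)} (trapezoid, 1 panel, h=1.4000): 6.209280
T_{1}^{(0)} (trapezoid, 2 panels, h=0.7000): 5.283180
T_{2}^{(0)} (trapezoid, 4 panels, h=0.3500): 4.988628
T_{1}^{(1)} = 5.283180 + (5.283180 − 6.209280)/3 = 4.974480
T_{2}^{(1)} = 4.988628 + (4.988628 − 5.283180)/3 = 4.890444
T_{2}^{(2)} = 4.890444 + (4.890444 − 4.974480)/15 = 4.884842

4.8848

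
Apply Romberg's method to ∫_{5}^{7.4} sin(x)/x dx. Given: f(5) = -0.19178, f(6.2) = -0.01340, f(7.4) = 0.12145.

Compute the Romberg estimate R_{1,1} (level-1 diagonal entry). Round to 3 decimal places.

R_{0,0} (trapezoid, 1 panel, h=2.4000): -0.08440
R_{1,0} (trapezoid, 2 panels, h=1.2000): -0.05828
R_{1,1} = -0.05828 + (-0.05828 − (-0.08440))/3 = -0.04957

-0.050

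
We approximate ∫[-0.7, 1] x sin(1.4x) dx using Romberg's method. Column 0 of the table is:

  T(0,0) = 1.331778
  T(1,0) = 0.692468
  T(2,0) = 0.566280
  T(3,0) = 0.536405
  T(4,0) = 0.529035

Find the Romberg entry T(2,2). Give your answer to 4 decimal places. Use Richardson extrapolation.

0.5272

Richardson extrapolation on the trapezoidal column (denominator 4−1=3):
T(1,1) = 0.692468 + (0.692468 − 1.331778)/3 = 0.479365
T(2,1) = (4·0.566280 − 0.692468) / 3 = 0.524217
T(2,2) = 0.524217 + (0.524217 − 0.479365)/15 = 0.527207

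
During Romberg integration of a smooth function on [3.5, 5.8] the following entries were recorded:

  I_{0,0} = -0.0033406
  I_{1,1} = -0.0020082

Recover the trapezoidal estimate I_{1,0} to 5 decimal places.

From I_{1,1} = (4·I_{1,0} − I_{0,0})/3, solve for I_{1,0}:
4·I_{1,0} = 3·(-0.0020082) + (-0.0033406) = -0.0093652
I_{1,0} = -0.0023413

-0.00234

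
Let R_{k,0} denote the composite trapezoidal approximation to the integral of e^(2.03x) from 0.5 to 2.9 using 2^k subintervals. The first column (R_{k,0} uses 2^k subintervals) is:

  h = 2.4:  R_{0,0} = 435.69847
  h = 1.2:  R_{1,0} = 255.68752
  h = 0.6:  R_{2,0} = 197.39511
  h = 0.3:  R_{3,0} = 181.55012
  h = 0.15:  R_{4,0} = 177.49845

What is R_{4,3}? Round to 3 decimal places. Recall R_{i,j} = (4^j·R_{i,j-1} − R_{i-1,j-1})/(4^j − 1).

R_{2,1} = (4·197.39511 − 255.68752) / 3 = 177.96431
R_{3,1} = (4·181.55012 − 197.39511) / 3 = 176.26846
R_{4,1} = 177.49845 + (177.49845 − 181.55012)/3 = 176.14789
R_{3,2} = 176.26846 + (176.26846 − 177.96431)/15 = 176.15540
R_{4,2} = (16·176.14789 − 176.26846) / 15 = 176.13985
R_{4,3} = (64·176.13985 − 176.15540) / 63 = 176.13960

176.140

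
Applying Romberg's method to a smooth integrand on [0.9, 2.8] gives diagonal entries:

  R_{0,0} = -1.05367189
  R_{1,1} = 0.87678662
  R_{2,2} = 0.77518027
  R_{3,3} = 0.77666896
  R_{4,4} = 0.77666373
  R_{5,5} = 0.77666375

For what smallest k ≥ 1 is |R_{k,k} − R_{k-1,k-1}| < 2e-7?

|R_{1,1} − R_{0,0}| = 1.93045851 ≥ 2e-7
|R_{2,2} − R_{1,1}| = 0.10160635 ≥ 2e-7
|R_{3,3} − R_{2,2}| = 0.00148869 ≥ 2e-7
|R_{4,4} − R_{3,3}| = 0.00000523 ≥ 2e-7
|R_{5,5} − R_{4,4}| = 0.00000002 < 2e-7

k = 5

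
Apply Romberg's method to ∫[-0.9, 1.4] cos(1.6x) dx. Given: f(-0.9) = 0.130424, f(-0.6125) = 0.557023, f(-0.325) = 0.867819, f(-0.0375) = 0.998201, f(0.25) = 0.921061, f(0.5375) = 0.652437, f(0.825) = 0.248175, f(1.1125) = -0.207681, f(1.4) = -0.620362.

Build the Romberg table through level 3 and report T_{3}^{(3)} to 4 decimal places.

1.1099

T_{0}^{(0)} (trapezoid, 1 panel, h=2.3000): -0.563429
T_{1}^{(0)} (trapezoid, 2 panels, h=1.1500): 0.777506
T_{2}^{(0)} (trapezoid, 4 panels, h=0.5750): 1.030449
T_{3}^{(0)} (trapezoid, 8 panels, h=0.2875): 1.090219
T_{1}^{(1)} = 0.777506 + (0.777506 − (-0.563429))/3 = 1.224484
T_{2}^{(1)} = 1.030449 + (1.030449 − 0.777506)/3 = 1.114763
T_{3}^{(1)} = 1.090219 + (1.090219 − 1.030449)/3 = 1.110142
T_{2}^{(2)} = 1.114763 + (1.114763 − 1.224484)/15 = 1.107448
T_{3}^{(2)} = 1.110142 + (1.110142 − 1.114763)/15 = 1.109834
T_{3}^{(3)} = 1.109834 + (1.109834 − 1.107448)/63 = 1.109872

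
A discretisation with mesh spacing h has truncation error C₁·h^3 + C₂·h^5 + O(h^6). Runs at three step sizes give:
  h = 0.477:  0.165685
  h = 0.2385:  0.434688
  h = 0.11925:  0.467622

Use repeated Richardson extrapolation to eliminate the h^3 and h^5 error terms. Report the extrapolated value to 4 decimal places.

0.4723

First eliminate the h^3 term (factor 2^3 = 8):
  B₁ = (8·0.434688 − 0.165685)/7 = 0.473117
  B₂ = (8·0.467622 − 0.434688)/7 = 0.472327
Then eliminate the h^5 term (factor 2^5 = 32):
  (32·0.472327 − 0.473117)/31 = 0.472302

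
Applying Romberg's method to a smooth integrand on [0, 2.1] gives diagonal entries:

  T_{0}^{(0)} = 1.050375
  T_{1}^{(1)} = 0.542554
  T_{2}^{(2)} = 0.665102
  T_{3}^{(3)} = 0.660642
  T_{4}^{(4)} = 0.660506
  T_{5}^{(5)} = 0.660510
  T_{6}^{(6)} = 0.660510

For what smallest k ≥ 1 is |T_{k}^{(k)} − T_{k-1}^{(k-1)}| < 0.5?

k = 2

|T_{1}^{(1)} − T_{0}^{(0)}| = 0.507821 ≥ 0.5
|T_{2}^{(2)} − T_{1}^{(1)}| = 0.122548 < 0.5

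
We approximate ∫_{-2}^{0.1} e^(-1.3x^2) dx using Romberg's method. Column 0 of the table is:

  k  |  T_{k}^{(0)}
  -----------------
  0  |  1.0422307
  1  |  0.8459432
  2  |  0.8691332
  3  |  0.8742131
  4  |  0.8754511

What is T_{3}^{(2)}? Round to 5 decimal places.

0.87584

Richardson extrapolation on the trapezoidal column (denominator 4−1=3):
T_{2}^{(1)} = 0.8691332 + (0.8691332 − 0.8459432)/3 = 0.8768632
T_{3}^{(1)} = 0.8742131 + (0.8742131 − 0.8691332)/3 = 0.8759064
T_{3}^{(2)} = 0.8759064 + (0.8759064 − 0.8768632)/15 = 0.8758426
(Column j=1 coincides with Simpson's rule on the same nodes.)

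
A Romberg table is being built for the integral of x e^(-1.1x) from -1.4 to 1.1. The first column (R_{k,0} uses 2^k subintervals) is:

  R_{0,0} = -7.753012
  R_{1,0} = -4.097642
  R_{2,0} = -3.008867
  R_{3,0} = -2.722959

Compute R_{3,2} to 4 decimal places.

Richardson extrapolation on the trapezoidal column (denominator 4−1=3):
R_{2,1} = (4·(-3.008867) − (-4.097642)) / 3 = -2.645942
R_{3,1} = (4·(-2.722959) − (-3.008867)) / 3 = -2.627656
R_{3,2} = -2.627656 + (-2.627656 − (-2.645942))/15 = -2.626437

-2.6264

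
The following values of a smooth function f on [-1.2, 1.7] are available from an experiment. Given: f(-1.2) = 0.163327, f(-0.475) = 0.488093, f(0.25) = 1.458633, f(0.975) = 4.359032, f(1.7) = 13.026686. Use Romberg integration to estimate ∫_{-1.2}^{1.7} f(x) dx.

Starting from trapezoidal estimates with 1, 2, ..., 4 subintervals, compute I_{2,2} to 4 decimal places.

8.5370

I_{0,0} (trapezoid, 1 panel, h=2.9000): 19.125519
I_{1,0} (trapezoid, 2 panels, h=1.4500): 11.677777
I_{2,0} (trapezoid, 4 panels, h=0.7250): 9.353054
I_{1,1} = 11.677777 + (11.677777 − 19.125519)/3 = 9.195196
I_{2,1} = 9.353054 + (9.353054 − 11.677777)/3 = 8.578146
I_{2,2} = 8.578146 + (8.578146 − 9.195196)/15 = 8.537009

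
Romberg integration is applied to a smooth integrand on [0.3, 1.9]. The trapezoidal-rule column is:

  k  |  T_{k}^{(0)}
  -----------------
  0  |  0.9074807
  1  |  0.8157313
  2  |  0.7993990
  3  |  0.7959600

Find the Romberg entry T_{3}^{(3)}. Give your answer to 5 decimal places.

0.79488

Richardson extrapolation on the trapezoidal column (denominator 4−1=3):
T_{1}^{(1)} = (4·0.8157313 − 0.9074807) / 3 = 0.7851482
T_{2}^{(1)} = (4·0.7993990 − 0.8157313) / 3 = 0.7939549
T_{3}^{(1)} = 0.7959600 + (0.7959600 − 0.7993990)/3 = 0.7948137
T_{2}^{(2)} = 0.7939549 + (0.7939549 − 0.7851482)/15 = 0.7945420
T_{3}^{(2)} = 0.7948137 + (0.7948137 − 0.7939549)/15 = 0.7948710
T_{3}^{(3)} = (64·0.7948710 − 0.7945420) / 63 = 0.7948762
(Column j=1 coincides with Simpson's rule on the same nodes.)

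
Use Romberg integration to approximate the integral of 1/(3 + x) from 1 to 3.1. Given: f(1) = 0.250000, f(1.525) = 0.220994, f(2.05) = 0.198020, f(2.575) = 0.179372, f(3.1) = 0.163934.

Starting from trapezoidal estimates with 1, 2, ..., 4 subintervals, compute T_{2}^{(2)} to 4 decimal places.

T_{0}^{(0)} (trapezoid, 1 panel, h=2.1000): 0.434631
T_{1}^{(0)} (trapezoid, 2 panels, h=1.0500): 0.425236
T_{2}^{(0)} (trapezoid, 4 panels, h=0.5250): 0.422810
T_{1}^{(1)} = 0.425236 + (0.425236 − 0.434631)/3 = 0.422104
T_{2}^{(1)} = 0.422810 + (0.422810 − 0.425236)/3 = 0.422001
T_{2}^{(2)} = 0.422001 + (0.422001 − 0.422104)/15 = 0.421994

0.4220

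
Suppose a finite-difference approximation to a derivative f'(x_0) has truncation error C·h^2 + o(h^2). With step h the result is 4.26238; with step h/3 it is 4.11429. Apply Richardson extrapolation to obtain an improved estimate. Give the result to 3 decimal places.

4.096

The leading error scales as h^2; refining by a factor of 3 reduces it by 3^2 = 9.
Extrapolated value = (9·A(h/3) − A(h)) / (9 − 1)
= (9·4.11429 − 4.26238) / 8
= 32.76623 / 8 = 4.09578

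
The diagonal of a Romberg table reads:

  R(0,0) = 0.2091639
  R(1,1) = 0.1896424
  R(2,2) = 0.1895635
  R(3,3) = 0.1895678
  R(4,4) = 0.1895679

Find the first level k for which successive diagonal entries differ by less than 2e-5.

|R(1,1) − R(0,0)| = 0.0195215 ≥ 2e-5
|R(2,2) − R(1,1)| = 0.0000789 ≥ 2e-5
|R(3,3) − R(2,2)| = 0.0000043 < 2e-5

k = 3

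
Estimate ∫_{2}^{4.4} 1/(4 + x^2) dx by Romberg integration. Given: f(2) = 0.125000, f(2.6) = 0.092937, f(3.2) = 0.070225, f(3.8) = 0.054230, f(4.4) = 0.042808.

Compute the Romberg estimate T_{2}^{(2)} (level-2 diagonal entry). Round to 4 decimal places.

T_{0}^{(0)} (trapezoid, 1 panel, h=2.4000): 0.201370
T_{1}^{(0)} (trapezoid, 2 panels, h=1.2000): 0.184955
T_{2}^{(0)} (trapezoid, 4 panels, h=0.6000): 0.180778
T_{1}^{(1)} = 0.184955 + (0.184955 − 0.201370)/3 = 0.179483
T_{2}^{(1)} = 0.180778 + (0.180778 − 0.184955)/3 = 0.179386
T_{2}^{(2)} = 0.179386 + (0.179386 − 0.179483)/15 = 0.179380

0.1794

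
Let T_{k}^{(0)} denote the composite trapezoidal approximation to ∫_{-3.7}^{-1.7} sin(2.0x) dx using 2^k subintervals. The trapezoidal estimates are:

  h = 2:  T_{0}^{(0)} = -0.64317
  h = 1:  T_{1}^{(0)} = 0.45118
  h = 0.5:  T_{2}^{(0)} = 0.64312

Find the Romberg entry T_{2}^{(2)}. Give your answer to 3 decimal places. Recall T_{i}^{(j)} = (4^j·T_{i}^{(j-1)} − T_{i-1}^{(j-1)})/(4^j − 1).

0.700

T_{1}^{(1)} = 0.45118 + (0.45118 − (-0.64317))/3 = 0.81596
T_{2}^{(1)} = (4·0.64312 − 0.45118) / 3 = 0.70710
T_{2}^{(2)} = (16·0.70710 − 0.81596) / 15 = 0.69984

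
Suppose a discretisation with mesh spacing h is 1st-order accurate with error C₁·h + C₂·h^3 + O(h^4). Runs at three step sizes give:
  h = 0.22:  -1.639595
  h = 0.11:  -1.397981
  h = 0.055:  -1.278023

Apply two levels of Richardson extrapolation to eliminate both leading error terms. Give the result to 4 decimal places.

-1.1583

First eliminate the h term (factor 2^1 = 2):
  B₁ = (2·(-1.397981) − (-1.639595))/1 = -1.156367
  B₂ = (2·(-1.278023) − (-1.397981))/1 = -1.158065
Then eliminate the h^3 term (factor 2^3 = 8):
  (8·(-1.158065) − (-1.156367))/7 = -1.158308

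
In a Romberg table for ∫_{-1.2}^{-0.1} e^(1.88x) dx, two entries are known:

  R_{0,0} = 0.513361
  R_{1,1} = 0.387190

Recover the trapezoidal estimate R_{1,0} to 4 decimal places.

0.4187

From R_{1,1} = (4·R_{1,0} − R_{0,0})/3, solve for R_{1,0}:
4·R_{1,0} = 3·0.387190 + 0.513361 = 1.674931
R_{1,0} = 0.418733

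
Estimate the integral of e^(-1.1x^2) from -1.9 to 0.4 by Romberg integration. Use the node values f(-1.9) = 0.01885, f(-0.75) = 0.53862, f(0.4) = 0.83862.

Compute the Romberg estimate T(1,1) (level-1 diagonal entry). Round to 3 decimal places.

T(0,0) (trapezoid, 1 panel, h=2.3000): 0.98609
T(1,0) (trapezoid, 2 panels, h=1.1500): 1.11246
T(1,1) = 1.11246 + (1.11246 − 0.98609)/3 = 1.15458

1.155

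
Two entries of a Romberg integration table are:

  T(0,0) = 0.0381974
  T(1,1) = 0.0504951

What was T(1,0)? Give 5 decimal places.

0.04742

From T(1,1) = (4·T(1,0) − T(0,0))/3, solve for T(1,0):
4·T(1,0) = 3·0.0504951 + 0.0381974 = 0.1896827
T(1,0) = 0.0474207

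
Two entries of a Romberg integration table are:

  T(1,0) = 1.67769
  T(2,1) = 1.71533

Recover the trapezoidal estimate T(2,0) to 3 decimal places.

1.706

From T(2,1) = (4·T(2,0) − T(1,0))/3, solve for T(2,0):
4·T(2,0) = 3·1.71533 + 1.67769 = 6.82368
T(2,0) = 1.70592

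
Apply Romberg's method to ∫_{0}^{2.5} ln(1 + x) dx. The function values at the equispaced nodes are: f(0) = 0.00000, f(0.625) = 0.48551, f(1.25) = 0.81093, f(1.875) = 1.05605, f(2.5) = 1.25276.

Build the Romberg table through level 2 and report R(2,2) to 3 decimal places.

R(0,0) (trapezoid, 1 panel, h=2.5000): 1.56595
R(1,0) (trapezoid, 2 panels, h=1.2500): 1.79664
R(2,0) (trapezoid, 4 panels, h=0.6250): 1.86179
R(1,1) = 1.79664 + (1.79664 − 1.56595)/3 = 1.87354
R(2,1) = 1.86179 + (1.86179 − 1.79664)/3 = 1.88351
R(2,2) = 1.88351 + (1.88351 − 1.87354)/15 = 1.88417

1.884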